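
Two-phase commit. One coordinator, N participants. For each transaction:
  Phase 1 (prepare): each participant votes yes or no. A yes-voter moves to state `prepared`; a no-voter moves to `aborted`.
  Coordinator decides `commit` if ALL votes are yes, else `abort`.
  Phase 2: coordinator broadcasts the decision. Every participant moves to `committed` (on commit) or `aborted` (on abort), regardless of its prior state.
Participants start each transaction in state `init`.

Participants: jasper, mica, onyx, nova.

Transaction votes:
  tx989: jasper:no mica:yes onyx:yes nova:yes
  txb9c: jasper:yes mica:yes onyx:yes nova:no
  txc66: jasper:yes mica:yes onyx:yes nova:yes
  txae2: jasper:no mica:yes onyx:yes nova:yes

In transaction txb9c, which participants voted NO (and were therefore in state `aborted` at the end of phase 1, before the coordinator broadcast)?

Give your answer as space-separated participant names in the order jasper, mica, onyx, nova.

Txn txb9c phase 1: jasper yes -> prepared; mica yes -> prepared; onyx yes -> prepared; nova no -> aborted

Answer: nova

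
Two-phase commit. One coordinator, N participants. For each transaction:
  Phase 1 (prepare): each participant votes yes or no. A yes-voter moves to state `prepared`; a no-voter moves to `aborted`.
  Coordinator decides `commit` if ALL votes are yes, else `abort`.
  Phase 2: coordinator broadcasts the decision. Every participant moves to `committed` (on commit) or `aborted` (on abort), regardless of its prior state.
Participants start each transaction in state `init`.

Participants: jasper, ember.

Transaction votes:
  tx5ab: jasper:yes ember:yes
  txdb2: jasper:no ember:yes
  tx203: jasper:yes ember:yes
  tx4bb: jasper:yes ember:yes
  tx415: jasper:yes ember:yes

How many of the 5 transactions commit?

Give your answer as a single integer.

Answer: 4

Derivation:
tx5ab: all yes -> commit (commits=1)
txdb2: no from jasper -> abort (commits=1)
tx203: all yes -> commit (commits=2)
tx4bb: all yes -> commit (commits=3)
tx415: all yes -> commit (commits=4)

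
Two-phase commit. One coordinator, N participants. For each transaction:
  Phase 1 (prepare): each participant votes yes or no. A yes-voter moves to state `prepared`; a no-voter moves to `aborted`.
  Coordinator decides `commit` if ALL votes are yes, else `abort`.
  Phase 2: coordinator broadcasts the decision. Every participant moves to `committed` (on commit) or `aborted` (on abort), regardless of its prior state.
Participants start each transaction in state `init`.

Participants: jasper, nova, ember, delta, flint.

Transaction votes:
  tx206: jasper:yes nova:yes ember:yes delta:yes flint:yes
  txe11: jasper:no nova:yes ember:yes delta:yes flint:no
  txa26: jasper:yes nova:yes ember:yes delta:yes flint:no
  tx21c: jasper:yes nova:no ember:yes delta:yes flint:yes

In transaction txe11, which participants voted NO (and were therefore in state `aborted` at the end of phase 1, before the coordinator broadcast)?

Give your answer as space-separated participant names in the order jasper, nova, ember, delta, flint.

Txn txe11 phase 1: jasper no -> aborted; nova yes -> prepared; ember yes -> prepared; delta yes -> prepared; flint no -> aborted

Answer: jasper flint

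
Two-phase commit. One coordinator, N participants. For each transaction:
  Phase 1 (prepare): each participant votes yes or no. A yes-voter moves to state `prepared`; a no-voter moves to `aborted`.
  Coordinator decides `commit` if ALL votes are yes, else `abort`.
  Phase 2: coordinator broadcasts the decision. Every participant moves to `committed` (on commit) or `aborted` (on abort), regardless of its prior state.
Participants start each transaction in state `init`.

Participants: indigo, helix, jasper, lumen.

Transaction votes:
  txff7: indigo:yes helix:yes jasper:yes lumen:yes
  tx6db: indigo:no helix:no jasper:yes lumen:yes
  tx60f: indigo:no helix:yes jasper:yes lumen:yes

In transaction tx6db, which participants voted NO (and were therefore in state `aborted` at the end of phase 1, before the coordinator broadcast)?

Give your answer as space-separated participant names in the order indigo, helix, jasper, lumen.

Txn tx6db phase 1: indigo no -> aborted; helix no -> aborted; jasper yes -> prepared; lumen yes -> prepared

Answer: indigo helix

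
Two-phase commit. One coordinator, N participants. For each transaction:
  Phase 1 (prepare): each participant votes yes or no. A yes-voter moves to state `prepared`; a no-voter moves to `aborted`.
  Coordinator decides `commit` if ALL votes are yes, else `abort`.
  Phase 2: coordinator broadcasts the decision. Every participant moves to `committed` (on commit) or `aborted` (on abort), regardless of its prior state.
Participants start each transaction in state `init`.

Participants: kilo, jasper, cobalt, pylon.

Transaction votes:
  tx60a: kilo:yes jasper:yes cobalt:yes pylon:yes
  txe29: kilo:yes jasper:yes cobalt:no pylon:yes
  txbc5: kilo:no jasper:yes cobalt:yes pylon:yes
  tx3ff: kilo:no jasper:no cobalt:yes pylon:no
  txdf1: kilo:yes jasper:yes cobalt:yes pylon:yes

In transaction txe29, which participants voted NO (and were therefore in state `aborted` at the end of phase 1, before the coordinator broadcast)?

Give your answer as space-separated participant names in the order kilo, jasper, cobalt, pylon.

Txn txe29 phase 1: kilo yes -> prepared; jasper yes -> prepared; cobalt no -> aborted; pylon yes -> prepared

Answer: cobalt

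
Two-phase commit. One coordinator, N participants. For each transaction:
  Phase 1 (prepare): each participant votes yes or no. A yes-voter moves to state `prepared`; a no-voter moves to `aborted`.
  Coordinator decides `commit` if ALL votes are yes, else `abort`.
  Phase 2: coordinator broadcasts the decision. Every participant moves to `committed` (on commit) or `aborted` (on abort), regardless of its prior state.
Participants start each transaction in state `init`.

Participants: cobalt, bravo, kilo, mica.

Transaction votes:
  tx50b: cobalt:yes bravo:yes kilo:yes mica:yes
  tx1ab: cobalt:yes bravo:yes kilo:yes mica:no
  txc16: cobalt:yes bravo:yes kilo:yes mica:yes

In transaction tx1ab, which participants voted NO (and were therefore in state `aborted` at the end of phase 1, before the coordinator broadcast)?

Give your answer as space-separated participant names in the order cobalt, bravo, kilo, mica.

Answer: mica

Derivation:
Txn tx1ab phase 1: cobalt yes -> prepared; bravo yes -> prepared; kilo yes -> prepared; mica no -> aborted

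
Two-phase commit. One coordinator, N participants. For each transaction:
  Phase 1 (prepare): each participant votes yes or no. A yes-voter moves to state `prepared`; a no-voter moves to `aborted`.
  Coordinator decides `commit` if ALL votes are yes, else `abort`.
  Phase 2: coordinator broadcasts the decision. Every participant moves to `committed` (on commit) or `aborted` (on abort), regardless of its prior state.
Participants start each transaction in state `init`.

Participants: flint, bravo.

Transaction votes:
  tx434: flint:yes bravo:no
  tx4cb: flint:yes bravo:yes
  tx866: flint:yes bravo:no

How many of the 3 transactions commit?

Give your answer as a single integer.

Answer: 1

Derivation:
tx434: no from bravo -> abort (commits=0)
tx4cb: all yes -> commit (commits=1)
tx866: no from bravo -> abort (commits=1)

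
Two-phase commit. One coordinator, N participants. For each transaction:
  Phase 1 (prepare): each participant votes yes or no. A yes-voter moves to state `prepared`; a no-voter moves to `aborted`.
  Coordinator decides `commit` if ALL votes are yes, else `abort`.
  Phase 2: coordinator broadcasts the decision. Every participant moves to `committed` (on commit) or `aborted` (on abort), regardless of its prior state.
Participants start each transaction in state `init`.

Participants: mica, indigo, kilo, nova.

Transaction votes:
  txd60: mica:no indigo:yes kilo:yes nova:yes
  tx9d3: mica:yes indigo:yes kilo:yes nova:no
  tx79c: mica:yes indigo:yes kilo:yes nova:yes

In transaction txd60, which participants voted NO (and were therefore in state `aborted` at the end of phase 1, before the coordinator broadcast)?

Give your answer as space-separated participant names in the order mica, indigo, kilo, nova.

Answer: mica

Derivation:
Txn txd60 phase 1: mica no -> aborted; indigo yes -> prepared; kilo yes -> prepared; nova yes -> prepared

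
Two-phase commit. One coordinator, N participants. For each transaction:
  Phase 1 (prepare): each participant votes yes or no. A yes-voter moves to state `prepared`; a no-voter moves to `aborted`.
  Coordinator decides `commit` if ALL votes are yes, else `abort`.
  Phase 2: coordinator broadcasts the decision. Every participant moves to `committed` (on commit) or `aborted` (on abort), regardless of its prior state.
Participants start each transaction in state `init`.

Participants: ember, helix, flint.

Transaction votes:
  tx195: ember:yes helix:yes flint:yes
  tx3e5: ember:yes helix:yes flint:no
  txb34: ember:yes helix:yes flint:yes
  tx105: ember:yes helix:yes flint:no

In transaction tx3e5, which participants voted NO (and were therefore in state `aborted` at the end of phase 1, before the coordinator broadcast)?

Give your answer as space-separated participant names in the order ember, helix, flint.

Answer: flint

Derivation:
Txn tx3e5 phase 1: ember yes -> prepared; helix yes -> prepared; flint no -> aborted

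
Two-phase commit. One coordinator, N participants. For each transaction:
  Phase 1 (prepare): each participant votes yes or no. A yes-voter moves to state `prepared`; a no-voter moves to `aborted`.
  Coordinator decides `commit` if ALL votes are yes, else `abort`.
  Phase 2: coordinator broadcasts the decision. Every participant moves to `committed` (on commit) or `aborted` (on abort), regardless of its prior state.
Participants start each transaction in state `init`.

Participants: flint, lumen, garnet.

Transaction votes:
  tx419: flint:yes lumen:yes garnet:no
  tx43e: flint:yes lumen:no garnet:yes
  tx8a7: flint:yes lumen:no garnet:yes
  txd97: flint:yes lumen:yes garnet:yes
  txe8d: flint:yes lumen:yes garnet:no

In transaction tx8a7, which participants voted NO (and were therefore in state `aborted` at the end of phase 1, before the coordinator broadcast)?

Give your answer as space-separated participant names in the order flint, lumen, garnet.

Txn tx8a7 phase 1: flint yes -> prepared; lumen no -> aborted; garnet yes -> prepared

Answer: lumen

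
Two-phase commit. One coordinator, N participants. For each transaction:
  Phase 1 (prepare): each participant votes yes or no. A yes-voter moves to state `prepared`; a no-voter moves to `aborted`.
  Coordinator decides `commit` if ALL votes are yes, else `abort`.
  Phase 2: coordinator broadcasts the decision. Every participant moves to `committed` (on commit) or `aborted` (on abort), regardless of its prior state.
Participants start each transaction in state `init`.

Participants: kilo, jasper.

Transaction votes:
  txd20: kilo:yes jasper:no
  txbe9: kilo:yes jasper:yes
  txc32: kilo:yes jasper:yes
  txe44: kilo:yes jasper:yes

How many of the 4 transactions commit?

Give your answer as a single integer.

txd20: no from jasper -> abort (commits=0)
txbe9: all yes -> commit (commits=1)
txc32: all yes -> commit (commits=2)
txe44: all yes -> commit (commits=3)

Answer: 3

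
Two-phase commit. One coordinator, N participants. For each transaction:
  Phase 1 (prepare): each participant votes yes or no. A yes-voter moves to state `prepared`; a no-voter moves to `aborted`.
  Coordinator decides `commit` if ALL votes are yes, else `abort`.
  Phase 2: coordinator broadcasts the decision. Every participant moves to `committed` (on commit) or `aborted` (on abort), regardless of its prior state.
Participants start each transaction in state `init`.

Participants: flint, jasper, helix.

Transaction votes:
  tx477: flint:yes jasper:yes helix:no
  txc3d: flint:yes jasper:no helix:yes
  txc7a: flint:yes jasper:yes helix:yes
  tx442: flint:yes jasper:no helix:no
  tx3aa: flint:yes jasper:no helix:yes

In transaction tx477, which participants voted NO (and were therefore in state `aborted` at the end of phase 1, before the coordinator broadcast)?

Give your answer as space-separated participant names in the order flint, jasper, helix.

Txn tx477 phase 1: flint yes -> prepared; jasper yes -> prepared; helix no -> aborted

Answer: helix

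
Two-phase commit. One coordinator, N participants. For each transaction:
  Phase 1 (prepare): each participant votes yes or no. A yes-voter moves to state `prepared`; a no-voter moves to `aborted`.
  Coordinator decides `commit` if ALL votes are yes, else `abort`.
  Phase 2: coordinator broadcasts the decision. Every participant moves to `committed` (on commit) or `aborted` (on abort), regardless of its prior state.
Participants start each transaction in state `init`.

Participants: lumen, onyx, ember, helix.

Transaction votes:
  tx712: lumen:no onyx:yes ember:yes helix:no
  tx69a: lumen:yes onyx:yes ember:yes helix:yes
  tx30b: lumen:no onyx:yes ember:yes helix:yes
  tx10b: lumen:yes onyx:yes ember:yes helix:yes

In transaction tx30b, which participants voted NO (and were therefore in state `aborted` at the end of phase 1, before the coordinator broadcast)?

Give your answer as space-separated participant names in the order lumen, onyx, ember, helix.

Answer: lumen

Derivation:
Txn tx30b phase 1: lumen no -> aborted; onyx yes -> prepared; ember yes -> prepared; helix yes -> prepared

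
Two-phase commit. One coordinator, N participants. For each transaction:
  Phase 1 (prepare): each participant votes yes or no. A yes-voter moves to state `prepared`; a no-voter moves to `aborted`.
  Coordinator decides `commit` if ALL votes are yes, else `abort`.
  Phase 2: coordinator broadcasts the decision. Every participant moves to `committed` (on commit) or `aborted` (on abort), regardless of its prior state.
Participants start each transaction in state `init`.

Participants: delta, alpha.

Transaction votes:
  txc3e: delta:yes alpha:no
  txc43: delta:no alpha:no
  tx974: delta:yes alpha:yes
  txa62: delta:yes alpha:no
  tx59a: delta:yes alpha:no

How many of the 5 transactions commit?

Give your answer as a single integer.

Answer: 1

Derivation:
txc3e: no from alpha -> abort (commits=0)
txc43: no from delta, alpha -> abort (commits=0)
tx974: all yes -> commit (commits=1)
txa62: no from alpha -> abort (commits=1)
tx59a: no from alpha -> abort (commits=1)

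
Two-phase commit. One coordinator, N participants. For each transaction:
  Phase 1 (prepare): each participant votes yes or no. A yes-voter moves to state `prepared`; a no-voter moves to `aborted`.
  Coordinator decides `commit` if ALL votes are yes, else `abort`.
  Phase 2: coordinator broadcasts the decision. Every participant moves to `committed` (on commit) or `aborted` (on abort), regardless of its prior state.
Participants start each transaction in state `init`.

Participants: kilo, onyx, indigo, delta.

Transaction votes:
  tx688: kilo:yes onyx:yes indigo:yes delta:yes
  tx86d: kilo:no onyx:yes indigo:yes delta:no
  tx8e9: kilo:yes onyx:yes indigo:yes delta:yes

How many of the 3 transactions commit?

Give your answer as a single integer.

tx688: all yes -> commit (commits=1)
tx86d: no from kilo, delta -> abort (commits=1)
tx8e9: all yes -> commit (commits=2)

Answer: 2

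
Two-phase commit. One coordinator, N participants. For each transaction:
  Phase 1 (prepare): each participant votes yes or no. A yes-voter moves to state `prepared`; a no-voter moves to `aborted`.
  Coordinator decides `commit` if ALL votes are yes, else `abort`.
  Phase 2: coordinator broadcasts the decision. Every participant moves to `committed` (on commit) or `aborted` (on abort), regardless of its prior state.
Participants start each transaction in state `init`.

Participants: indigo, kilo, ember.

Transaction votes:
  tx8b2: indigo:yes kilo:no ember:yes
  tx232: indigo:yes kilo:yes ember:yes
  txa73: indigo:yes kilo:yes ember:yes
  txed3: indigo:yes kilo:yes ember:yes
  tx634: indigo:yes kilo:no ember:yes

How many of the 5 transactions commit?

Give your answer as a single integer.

tx8b2: no from kilo -> abort (commits=0)
tx232: all yes -> commit (commits=1)
txa73: all yes -> commit (commits=2)
txed3: all yes -> commit (commits=3)
tx634: no from kilo -> abort (commits=3)

Answer: 3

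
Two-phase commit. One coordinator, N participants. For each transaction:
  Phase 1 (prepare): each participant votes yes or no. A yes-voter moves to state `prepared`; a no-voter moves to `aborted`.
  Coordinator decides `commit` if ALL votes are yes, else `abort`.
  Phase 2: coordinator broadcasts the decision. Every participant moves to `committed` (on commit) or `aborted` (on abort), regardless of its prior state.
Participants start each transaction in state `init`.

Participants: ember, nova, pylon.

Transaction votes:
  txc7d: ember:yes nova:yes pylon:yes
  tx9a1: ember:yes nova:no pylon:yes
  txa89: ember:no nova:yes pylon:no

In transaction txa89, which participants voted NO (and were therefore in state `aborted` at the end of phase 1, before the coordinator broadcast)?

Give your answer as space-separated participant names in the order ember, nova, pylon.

Answer: ember pylon

Derivation:
Txn txa89 phase 1: ember no -> aborted; nova yes -> prepared; pylon no -> aborted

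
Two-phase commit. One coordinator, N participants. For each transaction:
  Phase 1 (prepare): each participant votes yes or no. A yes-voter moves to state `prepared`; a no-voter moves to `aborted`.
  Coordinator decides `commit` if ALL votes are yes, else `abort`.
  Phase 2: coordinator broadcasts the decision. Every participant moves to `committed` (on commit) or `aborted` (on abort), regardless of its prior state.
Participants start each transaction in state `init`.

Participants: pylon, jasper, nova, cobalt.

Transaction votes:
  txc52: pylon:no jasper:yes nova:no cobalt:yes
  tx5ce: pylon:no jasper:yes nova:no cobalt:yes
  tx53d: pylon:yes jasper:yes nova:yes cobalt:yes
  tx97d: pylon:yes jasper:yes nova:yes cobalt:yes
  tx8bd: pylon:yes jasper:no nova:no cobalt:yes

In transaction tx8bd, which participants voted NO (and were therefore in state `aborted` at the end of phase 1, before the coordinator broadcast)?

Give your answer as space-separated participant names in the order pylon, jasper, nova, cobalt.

Answer: jasper nova

Derivation:
Txn tx8bd phase 1: pylon yes -> prepared; jasper no -> aborted; nova no -> aborted; cobalt yes -> prepared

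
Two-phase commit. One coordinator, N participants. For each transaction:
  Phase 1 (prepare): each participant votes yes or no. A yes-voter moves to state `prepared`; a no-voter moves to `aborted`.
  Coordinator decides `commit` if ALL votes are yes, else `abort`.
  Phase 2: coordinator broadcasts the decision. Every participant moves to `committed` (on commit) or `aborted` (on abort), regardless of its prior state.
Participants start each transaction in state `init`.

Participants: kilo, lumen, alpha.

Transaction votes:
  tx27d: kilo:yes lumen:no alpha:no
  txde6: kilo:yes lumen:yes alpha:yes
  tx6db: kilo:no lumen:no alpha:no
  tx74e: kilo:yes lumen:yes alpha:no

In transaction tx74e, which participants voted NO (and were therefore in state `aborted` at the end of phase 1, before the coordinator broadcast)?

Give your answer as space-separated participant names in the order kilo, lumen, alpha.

Txn tx74e phase 1: kilo yes -> prepared; lumen yes -> prepared; alpha no -> aborted

Answer: alpha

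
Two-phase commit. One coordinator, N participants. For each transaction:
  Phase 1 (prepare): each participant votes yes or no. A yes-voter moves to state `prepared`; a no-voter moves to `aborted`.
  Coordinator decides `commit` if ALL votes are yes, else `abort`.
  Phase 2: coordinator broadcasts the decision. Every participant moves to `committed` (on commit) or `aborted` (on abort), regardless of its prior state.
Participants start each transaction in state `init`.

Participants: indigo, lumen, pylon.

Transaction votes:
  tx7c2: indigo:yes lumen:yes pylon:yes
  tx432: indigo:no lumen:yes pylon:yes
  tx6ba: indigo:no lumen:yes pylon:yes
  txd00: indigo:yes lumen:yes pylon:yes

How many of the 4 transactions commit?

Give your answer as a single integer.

tx7c2: all yes -> commit (commits=1)
tx432: no from indigo -> abort (commits=1)
tx6ba: no from indigo -> abort (commits=1)
txd00: all yes -> commit (commits=2)

Answer: 2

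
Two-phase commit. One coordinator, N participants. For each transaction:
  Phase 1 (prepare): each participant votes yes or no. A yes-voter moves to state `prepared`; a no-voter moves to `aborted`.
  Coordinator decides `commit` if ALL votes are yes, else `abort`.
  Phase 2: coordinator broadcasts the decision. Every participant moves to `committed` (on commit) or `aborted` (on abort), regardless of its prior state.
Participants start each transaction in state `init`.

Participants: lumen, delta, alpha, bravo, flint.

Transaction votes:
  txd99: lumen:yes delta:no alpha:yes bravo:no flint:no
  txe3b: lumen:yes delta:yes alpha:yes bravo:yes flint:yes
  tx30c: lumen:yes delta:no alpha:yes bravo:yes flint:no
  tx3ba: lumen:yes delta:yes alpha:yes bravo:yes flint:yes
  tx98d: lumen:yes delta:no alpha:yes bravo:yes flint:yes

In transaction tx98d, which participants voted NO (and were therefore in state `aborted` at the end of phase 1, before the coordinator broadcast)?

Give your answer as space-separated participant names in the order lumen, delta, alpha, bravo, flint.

Answer: delta

Derivation:
Txn tx98d phase 1: lumen yes -> prepared; delta no -> aborted; alpha yes -> prepared; bravo yes -> prepared; flint yes -> prepared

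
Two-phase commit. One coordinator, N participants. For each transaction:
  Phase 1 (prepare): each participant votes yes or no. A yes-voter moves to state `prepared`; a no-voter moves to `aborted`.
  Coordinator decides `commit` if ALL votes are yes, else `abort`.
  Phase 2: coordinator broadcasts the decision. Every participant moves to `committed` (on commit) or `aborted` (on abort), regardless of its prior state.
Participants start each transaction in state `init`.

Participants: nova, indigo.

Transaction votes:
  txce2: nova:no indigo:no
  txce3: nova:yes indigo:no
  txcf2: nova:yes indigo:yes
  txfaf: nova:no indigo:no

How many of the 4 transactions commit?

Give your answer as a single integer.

txce2: no from nova, indigo -> abort (commits=0)
txce3: no from indigo -> abort (commits=0)
txcf2: all yes -> commit (commits=1)
txfaf: no from nova, indigo -> abort (commits=1)

Answer: 1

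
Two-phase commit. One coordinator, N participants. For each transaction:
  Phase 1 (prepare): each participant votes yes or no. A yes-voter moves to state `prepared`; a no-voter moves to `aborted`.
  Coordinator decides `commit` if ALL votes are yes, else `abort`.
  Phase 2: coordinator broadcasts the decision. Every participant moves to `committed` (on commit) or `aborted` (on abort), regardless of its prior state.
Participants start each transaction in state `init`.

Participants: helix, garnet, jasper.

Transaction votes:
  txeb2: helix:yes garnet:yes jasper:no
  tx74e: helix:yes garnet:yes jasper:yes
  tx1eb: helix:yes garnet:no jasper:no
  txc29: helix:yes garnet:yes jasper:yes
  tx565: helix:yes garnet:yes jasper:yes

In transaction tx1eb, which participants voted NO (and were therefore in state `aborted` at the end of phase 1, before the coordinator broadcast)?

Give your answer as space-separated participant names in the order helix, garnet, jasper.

Answer: garnet jasper

Derivation:
Txn tx1eb phase 1: helix yes -> prepared; garnet no -> aborted; jasper no -> aborted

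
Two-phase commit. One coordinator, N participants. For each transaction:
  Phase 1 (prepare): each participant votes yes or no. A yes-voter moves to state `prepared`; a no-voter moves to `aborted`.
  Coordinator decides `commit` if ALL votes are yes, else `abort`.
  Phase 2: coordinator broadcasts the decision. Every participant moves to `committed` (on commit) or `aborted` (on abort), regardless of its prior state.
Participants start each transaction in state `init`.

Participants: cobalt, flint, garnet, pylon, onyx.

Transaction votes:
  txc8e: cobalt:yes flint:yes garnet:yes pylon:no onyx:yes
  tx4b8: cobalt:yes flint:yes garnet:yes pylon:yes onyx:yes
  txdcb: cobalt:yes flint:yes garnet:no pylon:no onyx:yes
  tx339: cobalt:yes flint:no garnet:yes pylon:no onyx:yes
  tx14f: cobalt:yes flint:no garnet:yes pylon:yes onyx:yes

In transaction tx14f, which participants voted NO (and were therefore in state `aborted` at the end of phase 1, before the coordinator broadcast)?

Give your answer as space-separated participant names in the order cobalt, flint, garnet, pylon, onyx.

Txn tx14f phase 1: cobalt yes -> prepared; flint no -> aborted; garnet yes -> prepared; pylon yes -> prepared; onyx yes -> prepared

Answer: flint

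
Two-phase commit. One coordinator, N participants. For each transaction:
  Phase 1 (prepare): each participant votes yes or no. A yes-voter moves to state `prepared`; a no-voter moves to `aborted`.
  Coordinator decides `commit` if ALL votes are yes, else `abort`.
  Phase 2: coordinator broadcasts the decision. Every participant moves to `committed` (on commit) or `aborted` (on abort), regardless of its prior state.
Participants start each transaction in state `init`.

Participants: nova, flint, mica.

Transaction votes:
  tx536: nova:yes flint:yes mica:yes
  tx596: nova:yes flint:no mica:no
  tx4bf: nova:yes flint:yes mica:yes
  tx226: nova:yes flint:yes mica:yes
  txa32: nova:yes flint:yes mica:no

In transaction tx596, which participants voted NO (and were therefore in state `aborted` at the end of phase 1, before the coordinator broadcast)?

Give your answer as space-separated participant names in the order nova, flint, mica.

Answer: flint mica

Derivation:
Txn tx596 phase 1: nova yes -> prepared; flint no -> aborted; mica no -> aborted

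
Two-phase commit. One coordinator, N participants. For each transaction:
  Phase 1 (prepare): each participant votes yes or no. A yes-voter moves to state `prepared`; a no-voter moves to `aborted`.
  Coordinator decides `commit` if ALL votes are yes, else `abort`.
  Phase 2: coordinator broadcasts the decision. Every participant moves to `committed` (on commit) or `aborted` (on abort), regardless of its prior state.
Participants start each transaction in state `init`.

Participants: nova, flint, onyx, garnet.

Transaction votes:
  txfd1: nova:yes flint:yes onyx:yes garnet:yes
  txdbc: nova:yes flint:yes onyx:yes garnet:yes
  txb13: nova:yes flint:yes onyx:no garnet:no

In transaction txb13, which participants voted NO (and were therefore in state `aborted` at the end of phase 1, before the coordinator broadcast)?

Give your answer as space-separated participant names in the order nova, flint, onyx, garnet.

Txn txb13 phase 1: nova yes -> prepared; flint yes -> prepared; onyx no -> aborted; garnet no -> aborted

Answer: onyx garnet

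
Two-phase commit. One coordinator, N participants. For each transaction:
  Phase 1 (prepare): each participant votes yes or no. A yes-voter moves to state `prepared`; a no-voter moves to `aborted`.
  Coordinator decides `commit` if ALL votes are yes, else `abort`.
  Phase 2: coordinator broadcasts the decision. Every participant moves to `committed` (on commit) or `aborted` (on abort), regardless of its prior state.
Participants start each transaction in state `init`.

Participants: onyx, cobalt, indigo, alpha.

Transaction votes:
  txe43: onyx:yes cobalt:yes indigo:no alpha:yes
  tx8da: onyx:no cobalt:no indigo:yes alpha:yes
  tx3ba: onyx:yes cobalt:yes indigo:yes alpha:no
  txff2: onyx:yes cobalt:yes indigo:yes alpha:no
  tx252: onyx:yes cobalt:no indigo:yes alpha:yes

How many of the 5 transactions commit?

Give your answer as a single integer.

txe43: no from indigo -> abort (commits=0)
tx8da: no from onyx, cobalt -> abort (commits=0)
tx3ba: no from alpha -> abort (commits=0)
txff2: no from alpha -> abort (commits=0)
tx252: no from cobalt -> abort (commits=0)

Answer: 0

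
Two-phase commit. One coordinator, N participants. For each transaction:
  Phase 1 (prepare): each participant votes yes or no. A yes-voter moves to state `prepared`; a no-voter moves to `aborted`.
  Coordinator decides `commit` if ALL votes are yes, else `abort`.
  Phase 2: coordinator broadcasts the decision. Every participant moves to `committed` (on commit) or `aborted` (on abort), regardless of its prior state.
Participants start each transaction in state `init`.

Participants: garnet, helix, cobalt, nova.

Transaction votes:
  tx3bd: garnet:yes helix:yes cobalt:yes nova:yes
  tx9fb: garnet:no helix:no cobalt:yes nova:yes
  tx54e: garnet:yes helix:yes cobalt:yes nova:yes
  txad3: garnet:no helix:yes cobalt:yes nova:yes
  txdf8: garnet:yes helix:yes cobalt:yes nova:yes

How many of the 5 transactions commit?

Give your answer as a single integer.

tx3bd: all yes -> commit (commits=1)
tx9fb: no from garnet, helix -> abort (commits=1)
tx54e: all yes -> commit (commits=2)
txad3: no from garnet -> abort (commits=2)
txdf8: all yes -> commit (commits=3)

Answer: 3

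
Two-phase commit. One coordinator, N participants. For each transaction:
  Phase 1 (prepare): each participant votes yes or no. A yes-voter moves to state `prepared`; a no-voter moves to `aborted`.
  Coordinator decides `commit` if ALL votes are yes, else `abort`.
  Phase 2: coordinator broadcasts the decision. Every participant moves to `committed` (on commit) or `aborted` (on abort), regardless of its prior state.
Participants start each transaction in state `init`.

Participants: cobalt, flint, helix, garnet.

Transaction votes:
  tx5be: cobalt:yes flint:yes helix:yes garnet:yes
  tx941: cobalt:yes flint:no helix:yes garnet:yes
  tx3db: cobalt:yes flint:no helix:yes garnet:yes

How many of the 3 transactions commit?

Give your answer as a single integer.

tx5be: all yes -> commit (commits=1)
tx941: no from flint -> abort (commits=1)
tx3db: no from flint -> abort (commits=1)

Answer: 1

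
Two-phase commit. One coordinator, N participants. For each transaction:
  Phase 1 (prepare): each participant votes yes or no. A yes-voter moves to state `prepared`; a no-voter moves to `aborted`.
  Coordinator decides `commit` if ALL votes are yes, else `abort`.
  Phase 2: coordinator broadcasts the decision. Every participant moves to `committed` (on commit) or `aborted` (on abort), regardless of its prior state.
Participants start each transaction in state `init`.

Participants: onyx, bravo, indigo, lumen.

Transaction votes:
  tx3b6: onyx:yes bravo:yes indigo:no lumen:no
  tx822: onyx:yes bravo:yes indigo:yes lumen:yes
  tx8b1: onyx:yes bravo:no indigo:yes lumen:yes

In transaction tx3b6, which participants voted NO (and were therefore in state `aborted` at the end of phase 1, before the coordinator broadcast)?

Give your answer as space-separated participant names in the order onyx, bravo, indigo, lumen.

Answer: indigo lumen

Derivation:
Txn tx3b6 phase 1: onyx yes -> prepared; bravo yes -> prepared; indigo no -> aborted; lumen no -> aborted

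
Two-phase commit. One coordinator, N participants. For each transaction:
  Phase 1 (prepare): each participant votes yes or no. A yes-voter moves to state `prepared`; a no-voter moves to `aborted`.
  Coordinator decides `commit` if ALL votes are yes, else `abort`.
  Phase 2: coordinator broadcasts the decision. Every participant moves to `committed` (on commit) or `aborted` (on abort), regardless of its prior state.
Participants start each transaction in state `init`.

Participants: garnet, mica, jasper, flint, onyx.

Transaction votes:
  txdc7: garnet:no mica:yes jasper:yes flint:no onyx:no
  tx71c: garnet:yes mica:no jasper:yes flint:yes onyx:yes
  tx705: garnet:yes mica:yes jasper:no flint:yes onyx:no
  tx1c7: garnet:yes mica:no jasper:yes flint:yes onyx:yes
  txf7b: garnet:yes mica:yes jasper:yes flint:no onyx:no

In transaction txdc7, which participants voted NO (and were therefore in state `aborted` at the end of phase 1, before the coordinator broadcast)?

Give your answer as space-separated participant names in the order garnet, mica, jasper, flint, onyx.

Txn txdc7 phase 1: garnet no -> aborted; mica yes -> prepared; jasper yes -> prepared; flint no -> aborted; onyx no -> aborted

Answer: garnet flint onyx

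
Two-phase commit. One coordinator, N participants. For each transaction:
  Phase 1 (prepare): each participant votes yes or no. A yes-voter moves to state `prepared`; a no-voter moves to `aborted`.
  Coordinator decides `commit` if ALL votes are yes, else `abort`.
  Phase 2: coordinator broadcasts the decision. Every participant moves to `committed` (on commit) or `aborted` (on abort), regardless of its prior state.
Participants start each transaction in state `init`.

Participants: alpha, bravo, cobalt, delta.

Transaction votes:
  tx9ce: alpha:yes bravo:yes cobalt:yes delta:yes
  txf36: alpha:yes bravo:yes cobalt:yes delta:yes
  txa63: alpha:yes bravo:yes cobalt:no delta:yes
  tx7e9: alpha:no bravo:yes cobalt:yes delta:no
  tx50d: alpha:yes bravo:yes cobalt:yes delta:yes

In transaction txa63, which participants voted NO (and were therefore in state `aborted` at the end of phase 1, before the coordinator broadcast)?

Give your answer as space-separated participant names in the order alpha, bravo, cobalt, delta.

Answer: cobalt

Derivation:
Txn txa63 phase 1: alpha yes -> prepared; bravo yes -> prepared; cobalt no -> aborted; delta yes -> prepared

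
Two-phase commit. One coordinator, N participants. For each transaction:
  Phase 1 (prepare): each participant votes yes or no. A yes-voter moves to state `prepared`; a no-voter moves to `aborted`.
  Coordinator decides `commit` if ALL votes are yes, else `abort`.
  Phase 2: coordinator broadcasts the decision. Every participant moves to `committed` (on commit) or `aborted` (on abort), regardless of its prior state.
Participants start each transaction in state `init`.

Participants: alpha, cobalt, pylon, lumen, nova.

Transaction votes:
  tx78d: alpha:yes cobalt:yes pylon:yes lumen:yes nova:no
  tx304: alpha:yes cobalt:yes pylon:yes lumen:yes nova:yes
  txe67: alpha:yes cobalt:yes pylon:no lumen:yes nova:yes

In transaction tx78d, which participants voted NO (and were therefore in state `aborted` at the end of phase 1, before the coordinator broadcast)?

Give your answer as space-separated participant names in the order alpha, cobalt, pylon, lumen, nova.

Answer: nova

Derivation:
Txn tx78d phase 1: alpha yes -> prepared; cobalt yes -> prepared; pylon yes -> prepared; lumen yes -> prepared; nova no -> aborted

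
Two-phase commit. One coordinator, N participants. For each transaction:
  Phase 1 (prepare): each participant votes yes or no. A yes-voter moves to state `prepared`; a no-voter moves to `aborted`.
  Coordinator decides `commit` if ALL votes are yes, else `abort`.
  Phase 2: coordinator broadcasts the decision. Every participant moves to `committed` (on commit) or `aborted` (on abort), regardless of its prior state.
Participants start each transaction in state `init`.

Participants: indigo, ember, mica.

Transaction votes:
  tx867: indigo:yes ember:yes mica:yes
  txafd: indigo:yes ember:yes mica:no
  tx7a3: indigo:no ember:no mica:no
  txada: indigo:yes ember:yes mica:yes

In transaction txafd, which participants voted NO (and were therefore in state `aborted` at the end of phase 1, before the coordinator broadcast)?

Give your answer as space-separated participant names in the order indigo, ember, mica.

Answer: mica

Derivation:
Txn txafd phase 1: indigo yes -> prepared; ember yes -> prepared; mica no -> aborted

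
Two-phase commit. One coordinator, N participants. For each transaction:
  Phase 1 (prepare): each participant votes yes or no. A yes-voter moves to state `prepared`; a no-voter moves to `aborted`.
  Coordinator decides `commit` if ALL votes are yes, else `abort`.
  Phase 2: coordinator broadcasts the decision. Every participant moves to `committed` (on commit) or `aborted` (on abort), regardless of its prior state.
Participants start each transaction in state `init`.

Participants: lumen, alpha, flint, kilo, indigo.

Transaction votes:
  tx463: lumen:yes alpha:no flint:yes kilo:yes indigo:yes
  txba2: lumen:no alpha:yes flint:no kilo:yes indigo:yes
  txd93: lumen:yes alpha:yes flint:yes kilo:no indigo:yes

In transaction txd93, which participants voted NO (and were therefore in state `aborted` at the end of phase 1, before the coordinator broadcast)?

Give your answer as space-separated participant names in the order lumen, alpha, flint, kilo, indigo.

Txn txd93 phase 1: lumen yes -> prepared; alpha yes -> prepared; flint yes -> prepared; kilo no -> aborted; indigo yes -> prepared

Answer: kilo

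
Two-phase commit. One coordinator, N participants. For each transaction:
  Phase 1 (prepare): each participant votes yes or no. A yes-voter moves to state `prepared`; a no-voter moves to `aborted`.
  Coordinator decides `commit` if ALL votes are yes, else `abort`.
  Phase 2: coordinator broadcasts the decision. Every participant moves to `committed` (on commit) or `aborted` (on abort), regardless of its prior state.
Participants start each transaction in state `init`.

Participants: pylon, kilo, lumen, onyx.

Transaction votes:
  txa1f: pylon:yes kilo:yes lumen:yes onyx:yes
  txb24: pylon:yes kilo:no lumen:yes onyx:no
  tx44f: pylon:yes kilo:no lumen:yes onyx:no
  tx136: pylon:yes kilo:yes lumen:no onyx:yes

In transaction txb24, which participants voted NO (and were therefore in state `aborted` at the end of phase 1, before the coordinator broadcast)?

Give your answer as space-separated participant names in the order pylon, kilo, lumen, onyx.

Txn txb24 phase 1: pylon yes -> prepared; kilo no -> aborted; lumen yes -> prepared; onyx no -> aborted

Answer: kilo onyx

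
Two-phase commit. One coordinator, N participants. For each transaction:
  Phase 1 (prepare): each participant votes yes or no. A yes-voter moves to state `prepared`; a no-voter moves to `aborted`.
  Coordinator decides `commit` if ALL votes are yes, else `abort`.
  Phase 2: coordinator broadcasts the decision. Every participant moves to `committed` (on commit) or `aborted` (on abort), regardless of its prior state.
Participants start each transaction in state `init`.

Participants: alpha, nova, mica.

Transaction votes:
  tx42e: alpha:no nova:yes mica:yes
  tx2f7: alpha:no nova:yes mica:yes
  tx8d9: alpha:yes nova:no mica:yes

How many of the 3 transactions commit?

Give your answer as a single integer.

Answer: 0

Derivation:
tx42e: no from alpha -> abort (commits=0)
tx2f7: no from alpha -> abort (commits=0)
tx8d9: no from nova -> abort (commits=0)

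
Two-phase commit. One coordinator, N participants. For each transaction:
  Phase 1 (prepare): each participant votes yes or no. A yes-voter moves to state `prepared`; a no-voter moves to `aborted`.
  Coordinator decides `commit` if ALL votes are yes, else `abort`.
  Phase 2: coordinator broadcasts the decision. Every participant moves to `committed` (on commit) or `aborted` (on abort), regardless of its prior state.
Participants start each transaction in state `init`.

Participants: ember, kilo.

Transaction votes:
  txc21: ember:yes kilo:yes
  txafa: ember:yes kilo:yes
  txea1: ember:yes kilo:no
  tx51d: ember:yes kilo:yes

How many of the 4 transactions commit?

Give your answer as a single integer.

txc21: all yes -> commit (commits=1)
txafa: all yes -> commit (commits=2)
txea1: no from kilo -> abort (commits=2)
tx51d: all yes -> commit (commits=3)

Answer: 3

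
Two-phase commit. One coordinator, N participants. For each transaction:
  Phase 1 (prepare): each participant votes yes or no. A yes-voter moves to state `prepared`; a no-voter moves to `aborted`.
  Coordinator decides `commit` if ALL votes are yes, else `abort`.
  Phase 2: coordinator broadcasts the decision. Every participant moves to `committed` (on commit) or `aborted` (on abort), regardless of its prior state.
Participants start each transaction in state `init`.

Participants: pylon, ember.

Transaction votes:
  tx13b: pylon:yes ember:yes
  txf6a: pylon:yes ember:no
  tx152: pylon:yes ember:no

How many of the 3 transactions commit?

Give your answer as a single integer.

tx13b: all yes -> commit (commits=1)
txf6a: no from ember -> abort (commits=1)
tx152: no from ember -> abort (commits=1)

Answer: 1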